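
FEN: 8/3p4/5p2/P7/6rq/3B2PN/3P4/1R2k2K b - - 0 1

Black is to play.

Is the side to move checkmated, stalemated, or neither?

neither

Black to move; black king on e1.
In check: yes, from the white rook on b1.
Legal moves for Black: Kxd2.
Black is in check but has 1 legal move → neither.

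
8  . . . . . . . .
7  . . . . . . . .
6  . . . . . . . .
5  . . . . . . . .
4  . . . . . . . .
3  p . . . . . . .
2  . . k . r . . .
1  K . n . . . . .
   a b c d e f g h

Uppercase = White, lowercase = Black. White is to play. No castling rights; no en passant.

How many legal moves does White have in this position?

0

White to move; king on a1.
In check: no.
Legal moves: none.
Count: 0.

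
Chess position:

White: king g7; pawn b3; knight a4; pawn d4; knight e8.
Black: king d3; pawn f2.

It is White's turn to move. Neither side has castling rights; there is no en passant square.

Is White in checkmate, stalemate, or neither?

White to move; white king on g7.
In check: no.
Legal moves for White: Nc7, Nf6, Nd6, Kh8, Kg8, Kf8, Kh7, Kf7, Kh6, Kg6, Kf6, Nb6, Nc5+, Nc3, Nb2+, d5, b4.
White has 17 legal moves and is not in check → neither.

neither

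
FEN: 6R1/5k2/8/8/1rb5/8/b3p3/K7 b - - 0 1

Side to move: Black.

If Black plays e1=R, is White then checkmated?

yes

After e1=R: white king on a1; in check: yes, from the black rook on e1.
King squares — b1: attacked by Re1; a2: attacked by Bc4; b2: attacked by Rb4.
White has no legal moves → checkmate.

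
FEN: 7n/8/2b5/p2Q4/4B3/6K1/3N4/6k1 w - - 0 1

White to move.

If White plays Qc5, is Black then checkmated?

After Qc5: black king on g1; in check: yes, from the white queen on c5.
King squares — f1: attacked by Nd2; h1: attacked by Be4; f2: attacked by Kg3; g2: attacked by Kg3; h2: attacked by Kg3.
Black has no legal moves → checkmate.

yes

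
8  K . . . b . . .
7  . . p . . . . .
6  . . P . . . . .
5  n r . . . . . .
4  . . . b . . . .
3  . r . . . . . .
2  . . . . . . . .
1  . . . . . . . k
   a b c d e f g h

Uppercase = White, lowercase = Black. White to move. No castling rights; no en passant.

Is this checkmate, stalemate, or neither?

White to move; white king on a8.
In check: no.
King squares — a7: attacked by Bd4; b7: attacked by Na5; b8: attacked by Rb5.
Legal moves for White: none.
Not in check and no legal moves → stalemate.

stalemate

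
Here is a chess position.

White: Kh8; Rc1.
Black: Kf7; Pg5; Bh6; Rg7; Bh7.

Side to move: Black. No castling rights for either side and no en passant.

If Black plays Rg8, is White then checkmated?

After Rg8: white king on h8; in check: yes, from the black rook on g8.
White has 1 legal reply: Kxh7.
In check but a legal move exists → not checkmate.

no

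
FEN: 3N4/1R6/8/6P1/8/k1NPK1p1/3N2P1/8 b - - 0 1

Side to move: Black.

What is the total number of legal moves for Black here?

Black to move; king on a3.
In check: no.
Legal moves: none.
Count: 0.

0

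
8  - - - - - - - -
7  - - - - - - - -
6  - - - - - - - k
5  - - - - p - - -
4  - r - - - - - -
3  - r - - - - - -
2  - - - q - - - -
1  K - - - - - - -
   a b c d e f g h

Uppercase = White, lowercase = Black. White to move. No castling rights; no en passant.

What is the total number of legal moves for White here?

White to move; king on a1.
In check: no.
Legal moves: none.
Count: 0.

0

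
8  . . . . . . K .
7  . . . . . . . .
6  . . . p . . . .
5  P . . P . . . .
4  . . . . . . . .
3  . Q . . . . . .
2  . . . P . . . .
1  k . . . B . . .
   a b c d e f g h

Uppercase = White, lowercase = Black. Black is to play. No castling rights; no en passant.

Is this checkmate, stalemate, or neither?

stalemate

Black to move; black king on a1.
In check: no.
King squares — b1: attacked by Qb3; a2: attacked by Qb3; b2: attacked by Qb3.
Legal moves for Black: none.
Not in check and no legal moves → stalemate.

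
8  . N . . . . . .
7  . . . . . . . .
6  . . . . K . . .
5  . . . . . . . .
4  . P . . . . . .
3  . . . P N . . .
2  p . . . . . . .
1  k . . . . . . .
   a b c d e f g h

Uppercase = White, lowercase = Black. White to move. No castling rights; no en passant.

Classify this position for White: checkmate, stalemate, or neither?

White to move; white king on e6.
In check: no.
Legal moves for White include: Nd7, Nc6, Na6, Kf7, Ke7, Kd7, Kf6, Kd6, Kf5, Ke5, Kd5, Nf5, Nd5, Ng4, Nc4, Ng2, Nc2+, Nf1, ... (list truncated; more exist).
White has legal moves and is not in check → neither.

neither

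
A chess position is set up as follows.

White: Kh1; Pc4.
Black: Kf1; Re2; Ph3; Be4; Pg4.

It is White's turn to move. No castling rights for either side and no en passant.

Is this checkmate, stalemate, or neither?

checkmate

White to move; white king on h1.
In check: yes, from the black bishop on e4.
King squares — g1: attacked by Kf1; g2: attacked by Kf1; h2: attacked by Re2.
Legal moves for White: none.
In check with no legal moves → checkmate.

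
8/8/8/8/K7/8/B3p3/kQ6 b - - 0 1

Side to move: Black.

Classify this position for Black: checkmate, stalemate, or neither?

checkmate

Black to move; black king on a1.
In check: yes, from the white queen on b1.
King squares — b1: attacked by Ba2; a2: attacked by Qb1; b2: attacked by Qb1.
Legal moves for Black: none.
In check with no legal moves → checkmate.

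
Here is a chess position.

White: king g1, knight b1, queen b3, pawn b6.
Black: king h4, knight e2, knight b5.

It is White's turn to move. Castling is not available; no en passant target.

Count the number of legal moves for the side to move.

White to move; king on g1.
In check: yes, from the black knight on e2.
Legal moves: Kh2, Kg2, Kf2, Kh1, Kf1.
Count: 5.

5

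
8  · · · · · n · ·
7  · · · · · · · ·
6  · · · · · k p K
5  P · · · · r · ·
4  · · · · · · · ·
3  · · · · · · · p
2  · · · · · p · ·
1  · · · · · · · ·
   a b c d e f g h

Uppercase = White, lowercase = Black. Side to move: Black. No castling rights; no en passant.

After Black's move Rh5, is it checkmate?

After Rh5: white king on h6; in check: yes, from the black rook on h5.
King squares — g5: attacked by Rh5; h5: attacked by Pg6; g6: attacked by Kf6; g7: attacked by Kf6; h7: attacked by Rh5.
White has no legal moves → checkmate.

yes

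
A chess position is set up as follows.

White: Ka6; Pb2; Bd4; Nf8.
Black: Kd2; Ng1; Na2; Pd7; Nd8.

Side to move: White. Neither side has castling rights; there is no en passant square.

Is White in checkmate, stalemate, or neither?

White to move; white king on a6.
In check: no.
Legal moves for White include: Nh7, Nxd7, Ng6, Ne6, Ka7, Kb6, Kb5, Ka5, Bh8, Bg7, Ba7, Bf6, Bb6, Be5, Bc5, Be3+, Bc3+, Bf2, ... (list truncated; more exist).
White has legal moves and is not in check → neither.

neither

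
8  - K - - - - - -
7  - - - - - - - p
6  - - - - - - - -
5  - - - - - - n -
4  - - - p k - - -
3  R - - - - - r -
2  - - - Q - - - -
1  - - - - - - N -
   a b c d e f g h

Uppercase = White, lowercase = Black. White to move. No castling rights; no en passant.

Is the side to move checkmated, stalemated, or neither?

White to move; white king on b8.
In check: no.
Legal moves for White include: Kc8, Ka8, Kc7, Kb7, Ka7, Ra8, Ra7, Ra6, Ra5, Ra4, Rxg3, Rf3, Re3+, Rd3, Rc3, Rb3, Ra2, Ra1, ... (list truncated; more exist).
White has legal moves and is not in check → neither.

neither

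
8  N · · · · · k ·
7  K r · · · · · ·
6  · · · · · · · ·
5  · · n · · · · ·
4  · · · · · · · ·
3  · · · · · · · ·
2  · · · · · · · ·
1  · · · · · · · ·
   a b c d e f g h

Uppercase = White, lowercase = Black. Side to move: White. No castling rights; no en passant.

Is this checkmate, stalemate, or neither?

White to move; white king on a7.
In check: yes, from the black rook on b7.
King squares — a6: attacked by Nc5; b6: attacked by Rb7; b7: attacked by Nc5; a8: own knight; b8: attacked by Rb7.
Legal moves for White: none.
In check with no legal moves → checkmate.

checkmate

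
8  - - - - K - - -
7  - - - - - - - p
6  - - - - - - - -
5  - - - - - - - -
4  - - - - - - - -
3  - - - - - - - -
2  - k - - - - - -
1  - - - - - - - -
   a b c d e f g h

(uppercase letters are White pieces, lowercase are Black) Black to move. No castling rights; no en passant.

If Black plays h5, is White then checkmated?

After h5: white king on e8; in check: no.
White is not in check, so this cannot be checkmate.

no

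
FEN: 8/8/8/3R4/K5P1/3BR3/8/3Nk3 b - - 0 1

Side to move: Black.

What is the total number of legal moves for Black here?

2

Black to move; king on e1.
In check: yes, from the white rook on e3.
Legal moves: Kd2, Kxd1.
Count: 2.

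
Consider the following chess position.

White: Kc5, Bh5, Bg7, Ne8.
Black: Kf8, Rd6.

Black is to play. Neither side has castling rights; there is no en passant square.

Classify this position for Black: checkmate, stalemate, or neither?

Black to move; black king on f8.
In check: yes, from the white bishop on g7.
King squares — e7: available; f7: attacked by Bh5; g7: attacked by Ne8; e8: attacked by Bh5; g8: available.
Legal moves for Black: Kg8, Ke7.
Black is in check but has 2 legal moves → neither.

neither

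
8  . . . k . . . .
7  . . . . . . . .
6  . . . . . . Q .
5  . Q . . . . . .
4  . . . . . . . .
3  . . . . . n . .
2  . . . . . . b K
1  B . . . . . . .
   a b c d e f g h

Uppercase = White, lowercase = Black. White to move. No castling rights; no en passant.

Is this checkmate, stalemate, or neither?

White to move; white king on h2.
In check: yes, from the black knight on f3.
King squares — g1: attacked by Nf3; h1: attacked by Bg2; g2: available; g3: available; h3: attacked by Bg2.
Legal moves for White: Kg3, Kxg2.
White is in check but has 2 legal moves → neither.

neither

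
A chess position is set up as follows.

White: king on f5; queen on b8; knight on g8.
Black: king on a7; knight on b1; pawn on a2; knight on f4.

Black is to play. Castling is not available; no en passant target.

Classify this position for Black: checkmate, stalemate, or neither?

Black to move; black king on a7.
In check: yes, from the white queen on b8.
Legal moves for Black: Kxb8, Ka6.
Black is in check but has 2 legal moves → neither.

neither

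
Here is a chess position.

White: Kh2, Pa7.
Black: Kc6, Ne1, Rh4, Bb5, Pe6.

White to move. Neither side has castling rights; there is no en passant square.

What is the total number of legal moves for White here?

2

White to move; king on h2.
In check: yes, from the black rook on h4.
Legal moves: Kg3, Kg1.
Count: 2.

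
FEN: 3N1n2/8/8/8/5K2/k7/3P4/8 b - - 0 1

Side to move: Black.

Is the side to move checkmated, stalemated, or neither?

Black to move; black king on a3.
In check: no.
Legal moves for Black: Nh7, Nd7, Ng6+, Ne6+, Kb4, Ka4, Kb3, Kb2, Ka2.
Black has 9 legal moves and is not in check → neither.

neither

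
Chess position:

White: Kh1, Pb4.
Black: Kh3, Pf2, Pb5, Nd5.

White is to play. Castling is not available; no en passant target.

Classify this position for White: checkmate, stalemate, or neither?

White to move; white king on h1.
In check: no.
King squares — g1: attacked by Pf2; g2: attacked by Kh3; h2: attacked by Kh3.
Legal moves for White: none.
Not in check and no legal moves → stalemate.

stalemate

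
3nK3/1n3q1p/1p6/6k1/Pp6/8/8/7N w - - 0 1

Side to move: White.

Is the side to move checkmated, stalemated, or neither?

White to move; white king on e8.
In check: yes, from the black queen on f7.
King squares — d7: attacked by Qf7; e7: attacked by Qf7; f7: attacked by Nd8; d8: attacked by Nb7; f8: attacked by Qf7.
Legal moves for White: none.
In check with no legal moves → checkmate.

checkmate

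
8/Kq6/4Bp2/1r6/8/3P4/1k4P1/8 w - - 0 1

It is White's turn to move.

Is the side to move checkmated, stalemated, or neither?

checkmate

White to move; white king on a7.
In check: yes, from the black queen on b7.
King squares — a6: attacked by Qb7; b6: attacked by Rb5; b7: attacked by Rb5; a8: attacked by Qb7; b8: attacked by Qb7.
Legal moves for White: none.
In check with no legal moves → checkmate.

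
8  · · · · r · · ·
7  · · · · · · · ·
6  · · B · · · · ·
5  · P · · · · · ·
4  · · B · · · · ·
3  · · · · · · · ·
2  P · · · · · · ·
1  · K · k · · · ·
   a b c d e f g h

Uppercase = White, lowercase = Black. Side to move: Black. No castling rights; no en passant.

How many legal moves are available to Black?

16

Black to move; king on d1.
In check: no.
Legal moves: Rh8, Rg8, Rf8, Rd8, Rc8, Rb8, Ra8, Re7, Re6, Re5, Re4, Re3, Re2, Re1, Kd2, Ke1.
Count: 16.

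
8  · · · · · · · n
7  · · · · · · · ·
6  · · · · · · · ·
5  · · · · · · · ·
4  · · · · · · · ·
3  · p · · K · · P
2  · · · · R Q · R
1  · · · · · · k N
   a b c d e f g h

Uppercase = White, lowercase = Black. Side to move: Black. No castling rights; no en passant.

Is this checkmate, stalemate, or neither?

Black to move; black king on g1.
In check: yes, from the white queen on f2.
King squares — f1: attacked by Qf2; h1: attacked by Rh2; f2: attacked by Nh1; g2: attacked by Qf2; h2: attacked by Qf2.
Legal moves for Black: none.
In check with no legal moves → checkmate.

checkmate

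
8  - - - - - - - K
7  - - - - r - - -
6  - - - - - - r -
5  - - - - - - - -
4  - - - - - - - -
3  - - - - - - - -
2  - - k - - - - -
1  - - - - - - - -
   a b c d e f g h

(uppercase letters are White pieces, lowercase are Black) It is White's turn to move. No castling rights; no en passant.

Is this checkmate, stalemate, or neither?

White to move; white king on h8.
In check: no.
King squares — g7: attacked by Rg6; h7: attacked by Re7; g8: attacked by Rg6.
Legal moves for White: none.
Not in check and no legal moves → stalemate.

stalemate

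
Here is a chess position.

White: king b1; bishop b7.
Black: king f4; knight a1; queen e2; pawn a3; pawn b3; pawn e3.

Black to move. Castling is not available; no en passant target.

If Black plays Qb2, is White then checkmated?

yes

After Qb2: white king on b1; in check: yes, from the black queen on b2.
King squares — a1: attacked by Qb2; c1: attacked by Qb2; a2: attacked by Qb2; b2: attacked by Pa3; c2: attacked by Na1.
White has no legal moves → checkmate.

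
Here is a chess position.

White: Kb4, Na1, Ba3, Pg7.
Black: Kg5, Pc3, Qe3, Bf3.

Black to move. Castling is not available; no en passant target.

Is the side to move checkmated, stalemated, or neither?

Black to move; black king on g5.
In check: no.
Legal moves for Black include: Kh6, Kg6, Kf6, Kh5, Kf5, Kh4, Kg4, Kf4, Ba8, Bb7, Bc6, Bh5, Bd5, Bg4, Be4, Bg2, Be2, Bh1, ... (list truncated; more exist).
Black has legal moves and is not in check → neither.

neither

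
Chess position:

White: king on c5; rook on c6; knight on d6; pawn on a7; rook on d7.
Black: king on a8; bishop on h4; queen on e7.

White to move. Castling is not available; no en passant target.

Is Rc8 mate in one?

yes

After Rc8: black king on a8; in check: yes, from the white rook on c8.
King squares — a7: attacked by Rd7; b7: attacked by Nd6; b8: attacked by Pa7.
Black has no legal moves → checkmate.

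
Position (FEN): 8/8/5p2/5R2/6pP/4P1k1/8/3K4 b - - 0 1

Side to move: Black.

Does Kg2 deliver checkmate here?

no

After Kg2: white king on d1; in check: no.
White is not in check, so this cannot be checkmate.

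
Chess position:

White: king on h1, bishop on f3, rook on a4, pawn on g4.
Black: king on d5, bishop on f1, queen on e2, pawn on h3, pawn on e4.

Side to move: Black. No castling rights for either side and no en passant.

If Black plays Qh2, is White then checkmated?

no

After Qh2: white king on h1; in check: yes, from the black queen on h2.
White has 1 legal reply: Kxh2.
In check but a legal move exists → not checkmate.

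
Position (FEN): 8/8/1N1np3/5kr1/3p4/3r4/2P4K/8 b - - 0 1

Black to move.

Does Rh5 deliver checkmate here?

After Rh5: white king on h2; in check: yes, from the black rook on h5.
White has 2 legal replies: Kg2, Kg1.
In check but a legal move exists → not checkmate.

no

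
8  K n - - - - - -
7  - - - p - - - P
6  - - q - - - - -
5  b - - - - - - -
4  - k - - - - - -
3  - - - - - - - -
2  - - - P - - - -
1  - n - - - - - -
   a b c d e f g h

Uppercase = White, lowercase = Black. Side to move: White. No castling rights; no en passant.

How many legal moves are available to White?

2

White to move; king on a8.
In check: yes, from the black queen on c6.
Legal moves: Kxb8, Ka7.
Count: 2.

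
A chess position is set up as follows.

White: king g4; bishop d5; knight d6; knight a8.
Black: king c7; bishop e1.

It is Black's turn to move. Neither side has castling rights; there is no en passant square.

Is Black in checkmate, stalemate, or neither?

Black to move; black king on c7.
In check: yes, from the white knight on a8.
Legal moves for Black: Kd8, Kb8, Kd7, Kxd6.
Black is in check but has 4 legal moves → neither.

neither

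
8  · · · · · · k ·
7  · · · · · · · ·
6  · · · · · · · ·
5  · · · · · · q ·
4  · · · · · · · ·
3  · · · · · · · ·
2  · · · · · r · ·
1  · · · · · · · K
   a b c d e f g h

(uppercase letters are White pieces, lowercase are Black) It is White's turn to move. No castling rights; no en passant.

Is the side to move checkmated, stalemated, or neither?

White to move; white king on h1.
In check: no.
King squares — g1: attacked by Qg5; g2: attacked by Rf2; h2: attacked by Rf2.
Legal moves for White: none.
Not in check and no legal moves → stalemate.

stalemate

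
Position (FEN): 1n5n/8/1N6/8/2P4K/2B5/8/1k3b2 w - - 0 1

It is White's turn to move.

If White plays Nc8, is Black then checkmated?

After Nc8: black king on b1; in check: no.
Black is not in check, so this cannot be checkmate.

no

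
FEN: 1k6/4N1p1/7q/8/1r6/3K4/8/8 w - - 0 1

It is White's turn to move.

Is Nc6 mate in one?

After Nc6: black king on b8; in check: yes, from the white knight on c6.
Black has 5 legal replies: Kc8, Ka8, Kc7, Kb7, Qxc6.
In check but a legal move exists → not checkmate.

no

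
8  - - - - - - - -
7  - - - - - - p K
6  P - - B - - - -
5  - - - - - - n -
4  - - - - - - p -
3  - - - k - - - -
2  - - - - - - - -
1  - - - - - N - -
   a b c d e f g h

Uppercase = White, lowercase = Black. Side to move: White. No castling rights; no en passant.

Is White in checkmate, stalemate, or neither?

neither

White to move; white king on h7.
In check: yes, from the black knight on g5.
King squares — g6: available; h6: attacked by Pg7; g7: available; g8: available; h8: available.
Legal moves for White: Kh8, Kg8, Kxg7, Kg6.
White is in check but has 4 legal moves → neither.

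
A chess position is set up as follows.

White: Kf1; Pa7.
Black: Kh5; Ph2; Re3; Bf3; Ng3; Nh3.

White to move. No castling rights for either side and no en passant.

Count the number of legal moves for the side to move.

0

White to move; king on f1.
In check: yes, from the black knight on g3.
Legal moves: none.
Count: 0.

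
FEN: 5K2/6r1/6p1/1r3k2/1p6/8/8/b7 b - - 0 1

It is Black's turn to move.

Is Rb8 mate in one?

After Rb8: white king on f8; in check: yes, from the black rook on b8.
King squares — e7: attacked by Rg7; f7: attacked by Rg7; g7: attacked by Ba1; e8: attacked by Rb8; g8: attacked by Rg7.
White has no legal moves → checkmate.

yes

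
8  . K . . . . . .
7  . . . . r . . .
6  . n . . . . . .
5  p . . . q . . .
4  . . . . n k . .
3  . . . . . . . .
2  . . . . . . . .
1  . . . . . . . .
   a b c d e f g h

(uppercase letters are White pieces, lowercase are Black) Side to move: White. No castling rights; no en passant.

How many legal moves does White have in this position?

White to move; king on b8.
In check: yes, from the black queen on e5.
Legal moves: none.
Count: 0.

0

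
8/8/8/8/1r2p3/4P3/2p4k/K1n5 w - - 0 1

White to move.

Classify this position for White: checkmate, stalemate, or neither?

stalemate

White to move; white king on a1.
In check: no.
King squares — b1: attacked by Pc2; a2: attacked by Nc1; b2: attacked by Rb4.
Legal moves for White: none.
Not in check and no legal moves → stalemate.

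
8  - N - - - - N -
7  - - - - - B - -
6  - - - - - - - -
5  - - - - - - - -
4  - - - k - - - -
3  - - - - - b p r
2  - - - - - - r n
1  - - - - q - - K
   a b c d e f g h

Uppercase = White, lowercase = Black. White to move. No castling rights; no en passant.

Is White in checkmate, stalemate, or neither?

checkmate

White to move; white king on h1.
In check: yes, from the black queen on e1.
King squares — g1: attacked by Qe1; g2: attacked by Bf3; h2: attacked by Rg2.
Legal moves for White: none.
In check with no legal moves → checkmate.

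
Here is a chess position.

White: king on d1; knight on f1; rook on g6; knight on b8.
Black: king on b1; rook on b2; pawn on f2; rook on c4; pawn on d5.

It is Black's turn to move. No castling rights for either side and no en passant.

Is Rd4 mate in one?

no

After Rd4: white king on d1; in check: yes, from the black rook on d4.
White has 1 legal reply: Nd2+.
In check but a legal move exists → not checkmate.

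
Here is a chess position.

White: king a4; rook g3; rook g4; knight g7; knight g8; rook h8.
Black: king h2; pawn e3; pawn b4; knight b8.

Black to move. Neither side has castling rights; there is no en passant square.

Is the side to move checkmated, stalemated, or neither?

Black to move; black king on h2.
In check: yes, from the white rook on h8.
King squares — g1: attacked by Rg3; h1: attacked by Rh8; g2: attacked by Rg3; g3: attacked by Rg4; h3: attacked by Rg3.
Legal moves for Black: none.
In check with no legal moves → checkmate.

checkmate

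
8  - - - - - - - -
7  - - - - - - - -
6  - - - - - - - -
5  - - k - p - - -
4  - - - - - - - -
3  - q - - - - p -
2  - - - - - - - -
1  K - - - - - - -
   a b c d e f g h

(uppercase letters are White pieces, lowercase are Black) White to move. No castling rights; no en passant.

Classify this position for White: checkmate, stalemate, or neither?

White to move; white king on a1.
In check: no.
King squares — b1: attacked by Qb3; a2: attacked by Qb3; b2: attacked by Qb3.
Legal moves for White: none.
Not in check and no legal moves → stalemate.

stalemate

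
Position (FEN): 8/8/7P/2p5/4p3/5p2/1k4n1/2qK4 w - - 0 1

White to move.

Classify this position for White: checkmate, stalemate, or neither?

checkmate

White to move; white king on d1.
In check: yes, from the black queen on c1.
King squares — c1: attacked by Kb2; e1: attacked by Qc1; c2: attacked by Qc1; d2: attacked by Qc1; e2: attacked by Pf3.
Legal moves for White: none.
In check with no legal moves → checkmate.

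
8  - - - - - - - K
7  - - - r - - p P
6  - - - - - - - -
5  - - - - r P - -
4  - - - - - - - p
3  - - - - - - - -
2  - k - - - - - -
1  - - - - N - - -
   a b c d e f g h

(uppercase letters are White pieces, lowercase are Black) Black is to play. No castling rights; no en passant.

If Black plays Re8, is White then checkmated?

yes

After Re8: white king on h8; in check: yes, from the black rook on e8.
King squares — g7: attacked by Rd7; h7: own pawn; g8: attacked by Re8.
White has no legal moves → checkmate.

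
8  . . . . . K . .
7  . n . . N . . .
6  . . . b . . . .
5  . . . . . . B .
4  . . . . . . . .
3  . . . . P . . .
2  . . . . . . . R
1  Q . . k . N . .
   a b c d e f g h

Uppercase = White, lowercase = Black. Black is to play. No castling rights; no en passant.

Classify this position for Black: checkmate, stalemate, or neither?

checkmate

Black to move; black king on d1.
In check: yes, from the white queen on a1.
King squares — c1: attacked by Qa1; e1: attacked by Qa1; c2: attacked by Rh2; d2: attacked by Nf1; e2: attacked by Rh2.
Legal moves for Black: none.
In check with no legal moves → checkmate.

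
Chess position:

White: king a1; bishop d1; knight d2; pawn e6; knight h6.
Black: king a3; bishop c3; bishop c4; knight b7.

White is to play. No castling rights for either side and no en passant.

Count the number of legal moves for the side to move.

White to move; king on a1.
In check: yes, from the black bishop on c3.
Legal moves: Kb1.
Count: 1.

1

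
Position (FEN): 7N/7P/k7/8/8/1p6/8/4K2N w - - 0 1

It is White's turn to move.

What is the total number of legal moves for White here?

White to move; king on e1.
In check: no.
Legal moves: Nf7, Ng6, Ng3, Nf2, Kf2, Ke2, Kd2, Kf1, Kd1.
Count: 9.

9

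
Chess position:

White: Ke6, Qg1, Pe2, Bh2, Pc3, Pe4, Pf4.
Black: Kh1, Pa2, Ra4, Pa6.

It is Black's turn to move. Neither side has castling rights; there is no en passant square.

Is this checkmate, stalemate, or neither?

checkmate

Black to move; black king on h1.
In check: yes, from the white queen on g1.
King squares — g1: attacked by Bh2; g2: attacked by Qg1; h2: attacked by Qg1.
Legal moves for Black: none.
In check with no legal moves → checkmate.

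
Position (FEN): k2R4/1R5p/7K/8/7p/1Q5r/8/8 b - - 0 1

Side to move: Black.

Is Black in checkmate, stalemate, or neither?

Black to move; black king on a8.
In check: yes, from the white rook on d8.
King squares — a7: attacked by Rb7; b7: attacked by Qb3; b8: attacked by Rb7.
Legal moves for Black: none.
In check with no legal moves → checkmate.

checkmate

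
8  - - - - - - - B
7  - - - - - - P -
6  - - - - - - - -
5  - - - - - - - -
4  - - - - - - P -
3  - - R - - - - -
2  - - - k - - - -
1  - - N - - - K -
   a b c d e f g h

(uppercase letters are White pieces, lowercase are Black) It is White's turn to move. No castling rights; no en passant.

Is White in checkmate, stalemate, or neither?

White to move; white king on g1.
In check: no.
Legal moves for White include: Rc8, Rc7, Rc6, Rc5, Rc4, Rh3, Rg3, Rf3, Re3, Rd3+, Rb3, Ra3, Rc2+, Kh2, Kg2, Kf2, Kh1, Kf1, ... (list truncated; more exist).
White has legal moves and is not in check → neither.

neither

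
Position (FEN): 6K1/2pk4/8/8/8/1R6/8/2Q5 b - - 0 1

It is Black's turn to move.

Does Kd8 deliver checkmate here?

no

After Kd8: white king on g8; in check: no.
White is not in check, so this cannot be checkmate.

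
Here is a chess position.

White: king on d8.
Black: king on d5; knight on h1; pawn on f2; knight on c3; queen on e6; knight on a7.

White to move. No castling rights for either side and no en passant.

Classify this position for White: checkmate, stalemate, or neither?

White to move; white king on d8.
In check: no.
Legal moves for White: Kc7.
White has 1 legal move and is not in check → neither.

neither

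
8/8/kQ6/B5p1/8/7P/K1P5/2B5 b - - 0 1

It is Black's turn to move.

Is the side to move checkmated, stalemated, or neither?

checkmate

Black to move; black king on a6.
In check: yes, from the white queen on b6.
King squares — a5: attacked by Qb6; b5: attacked by Qb6; b6: attacked by Ba5; a7: attacked by Qb6; b7: attacked by Qb6.
Legal moves for Black: none.
In check with no legal moves → checkmate.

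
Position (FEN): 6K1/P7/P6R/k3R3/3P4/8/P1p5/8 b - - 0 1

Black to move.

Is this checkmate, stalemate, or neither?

Black to move; black king on a5.
In check: yes, from the white rook on e5.
King squares — a4: available; b4: available; b5: attacked by Re5; a6: attacked by Rh6; b6: attacked by Rh6.
Legal moves for Black: Kb4, Ka4.
Black is in check but has 2 legal moves → neither.

neither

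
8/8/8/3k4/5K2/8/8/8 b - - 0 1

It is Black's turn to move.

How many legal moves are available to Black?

Black to move; king on d5.
In check: no.
Legal moves: Ke6, Kd6, Kc6, Kc5, Kd4, Kc4.
Count: 6.

6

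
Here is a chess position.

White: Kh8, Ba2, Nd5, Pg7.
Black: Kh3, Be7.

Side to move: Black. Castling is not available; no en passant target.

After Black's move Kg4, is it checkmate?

After Kg4: white king on h8; in check: no.
White is not in check, so this cannot be checkmate.

no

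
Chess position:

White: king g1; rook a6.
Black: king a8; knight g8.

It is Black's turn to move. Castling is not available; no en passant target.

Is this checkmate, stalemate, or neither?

Black to move; black king on a8.
In check: yes, from the white rook on a6.
King squares — a7: attacked by Ra6; b7: available; b8: available.
Legal moves for Black: Kb8, Kb7.
Black is in check but has 2 legal moves → neither.

neither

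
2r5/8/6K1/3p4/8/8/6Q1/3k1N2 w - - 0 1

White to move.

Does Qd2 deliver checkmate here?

After Qd2: black king on d1; in check: yes, from the white queen on d2.
King squares — c1: attacked by Qd2; e1: attacked by Qd2; c2: attacked by Qd2; d2: attacked by Nf1; e2: attacked by Qd2.
Black has no legal moves → checkmate.

yes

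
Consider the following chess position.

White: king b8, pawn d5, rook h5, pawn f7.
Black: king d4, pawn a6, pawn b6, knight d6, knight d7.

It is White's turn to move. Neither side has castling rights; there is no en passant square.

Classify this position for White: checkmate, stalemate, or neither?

neither

White to move; white king on b8.
In check: yes, from the black knight on d7.
Legal moves for White: Ka8, Kc7, Ka7.
White is in check but has 3 legal moves → neither.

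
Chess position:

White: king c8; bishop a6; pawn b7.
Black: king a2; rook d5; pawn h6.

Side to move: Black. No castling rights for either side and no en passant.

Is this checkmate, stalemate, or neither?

Black to move; black king on a2.
In check: no.
Legal moves for Black include: Rd8+, Rd7, Rd6, Rh5, Rg5, Rf5, Re5, Rc5+, Rb5, Ra5, Rd4, Rd3, Rd2, Rd1, Kb3, Ka3, Kb2, Kb1, ... (list truncated; more exist).
Black has legal moves and is not in check → neither.

neither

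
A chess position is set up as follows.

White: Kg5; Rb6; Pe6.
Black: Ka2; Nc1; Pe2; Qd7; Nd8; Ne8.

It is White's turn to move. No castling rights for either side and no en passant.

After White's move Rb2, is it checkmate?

After Rb2: black king on a2; in check: yes, from the white rook on b2.
Black has 3 legal replies: Ka3, Kxb2, Ka1.
In check but a legal move exists → not checkmate.

no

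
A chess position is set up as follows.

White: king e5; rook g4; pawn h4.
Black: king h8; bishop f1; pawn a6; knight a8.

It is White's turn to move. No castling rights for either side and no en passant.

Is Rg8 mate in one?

no

After Rg8: black king on h8; in check: yes, from the white rook on g8.
Black has 2 legal replies: Kxg8, Kh7.
In check but a legal move exists → not checkmate.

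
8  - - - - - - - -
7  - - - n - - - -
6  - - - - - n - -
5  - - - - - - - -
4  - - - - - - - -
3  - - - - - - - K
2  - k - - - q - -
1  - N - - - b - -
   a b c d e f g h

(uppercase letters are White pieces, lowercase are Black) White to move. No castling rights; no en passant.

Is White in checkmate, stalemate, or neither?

checkmate

White to move; white king on h3.
In check: yes, from the black bishop on f1.
King squares — g2: attacked by Bf1; h2: attacked by Qf2; g3: attacked by Qf2; g4: attacked by Nf6; h4: attacked by Qf2.
Legal moves for White: none.
In check with no legal moves → checkmate.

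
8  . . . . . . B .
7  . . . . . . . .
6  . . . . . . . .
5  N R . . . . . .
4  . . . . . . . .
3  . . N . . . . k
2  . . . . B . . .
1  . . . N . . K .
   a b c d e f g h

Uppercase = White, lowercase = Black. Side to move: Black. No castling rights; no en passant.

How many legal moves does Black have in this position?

2

Black to move; king on h3.
In check: no.
Legal moves: Kh4, Kg3.
Count: 2.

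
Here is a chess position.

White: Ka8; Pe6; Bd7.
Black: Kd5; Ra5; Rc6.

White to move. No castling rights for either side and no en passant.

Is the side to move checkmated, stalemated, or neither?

neither

White to move; white king on a8.
In check: yes, from the black rook on a5.
Legal moves for White: Kb8, Kb7.
White is in check but has 2 legal moves → neither.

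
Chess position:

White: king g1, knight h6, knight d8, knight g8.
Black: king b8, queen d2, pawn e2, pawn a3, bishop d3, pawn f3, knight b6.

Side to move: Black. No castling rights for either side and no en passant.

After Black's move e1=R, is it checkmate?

yes

After e1=R: white king on g1; in check: yes, from the black rook on e1.
King squares — f1: attacked by Re1; h1: attacked by Re1; f2: attacked by Qd2; g2: attacked by Qd2; h2: attacked by Qd2.
White has no legal moves → checkmate.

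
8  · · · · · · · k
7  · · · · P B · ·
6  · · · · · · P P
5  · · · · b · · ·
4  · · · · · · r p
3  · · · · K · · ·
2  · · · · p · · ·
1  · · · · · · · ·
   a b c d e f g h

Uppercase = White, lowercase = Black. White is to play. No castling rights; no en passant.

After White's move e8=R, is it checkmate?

After e8=R: black king on h8; in check: yes, from the white rook on e8.
King squares — g7: attacked by Ph6; h7: attacked by Pg6; g8: attacked by Bf7.
Black has no legal moves → checkmate.

yes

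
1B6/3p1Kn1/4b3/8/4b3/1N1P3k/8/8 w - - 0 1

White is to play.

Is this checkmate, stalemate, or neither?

neither

White to move; white king on f7.
In check: yes, from the black bishop on e6.
King squares — e6: attacked by Pd7; f6: available; g6: attacked by Be4; e7: available; g7: available; e8: attacked by Ng7; f8: available; g8: attacked by Be6.
Legal moves for White: Kf8, Kxg7, Ke7, Kf6.
White is in check but has 4 legal moves → neither.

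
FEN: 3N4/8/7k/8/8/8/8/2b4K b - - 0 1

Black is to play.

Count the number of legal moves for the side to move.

Black to move; king on h6.
In check: no.
Legal moves: Kh7, Kg7, Kg6, Kh5, Kg5, Bg5, Bf4, Be3, Ba3, Bd2, Bb2.
Count: 11.

11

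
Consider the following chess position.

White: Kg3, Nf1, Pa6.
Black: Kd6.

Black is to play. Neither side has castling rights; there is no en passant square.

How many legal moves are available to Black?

8

Black to move; king on d6.
In check: no.
Legal moves: Ke7, Kd7, Kc7, Ke6, Kc6, Ke5, Kd5, Kc5.
Count: 8.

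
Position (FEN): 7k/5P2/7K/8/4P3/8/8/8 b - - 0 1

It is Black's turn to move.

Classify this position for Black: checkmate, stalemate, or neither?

Black to move; black king on h8.
In check: no.
King squares — g7: attacked by Kh6; h7: attacked by Kh6; g8: attacked by Pf7.
Legal moves for Black: none.
Not in check and no legal moves → stalemate.

stalemate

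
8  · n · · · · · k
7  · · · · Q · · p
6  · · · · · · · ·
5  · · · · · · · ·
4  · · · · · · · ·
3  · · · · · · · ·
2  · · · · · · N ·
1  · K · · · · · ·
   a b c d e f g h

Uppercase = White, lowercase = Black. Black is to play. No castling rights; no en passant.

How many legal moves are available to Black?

6

Black to move; king on h8.
In check: no.
Legal moves: Kg8, Nd7, Nc6, Na6, h6, h5.
Count: 6.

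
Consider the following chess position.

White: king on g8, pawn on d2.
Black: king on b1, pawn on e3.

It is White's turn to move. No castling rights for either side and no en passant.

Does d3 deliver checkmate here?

After d3: black king on b1; in check: no.
Black is not in check, so this cannot be checkmate.

no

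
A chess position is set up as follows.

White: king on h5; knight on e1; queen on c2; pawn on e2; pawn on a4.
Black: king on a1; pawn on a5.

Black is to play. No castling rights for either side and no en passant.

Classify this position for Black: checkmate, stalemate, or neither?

Black to move; black king on a1.
In check: no.
King squares — b1: attacked by Qc2; a2: attacked by Qc2; b2: attacked by Qc2.
Legal moves for Black: none.
Not in check and no legal moves → stalemate.

stalemate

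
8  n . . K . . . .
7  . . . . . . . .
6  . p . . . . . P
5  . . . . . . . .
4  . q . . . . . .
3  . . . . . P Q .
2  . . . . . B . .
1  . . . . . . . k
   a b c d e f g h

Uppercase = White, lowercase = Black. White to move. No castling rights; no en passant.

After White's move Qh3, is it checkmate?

yes

After Qh3: black king on h1; in check: yes, from the white queen on h3.
King squares — g1: attacked by Bf2; g2: attacked by Qh3; h2: attacked by Qh3.
Black has no legal moves → checkmate.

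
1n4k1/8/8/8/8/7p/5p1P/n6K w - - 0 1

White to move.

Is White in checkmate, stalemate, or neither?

White to move; white king on h1.
In check: no.
King squares — g1: attacked by Pf2; g2: attacked by Ph3; h2: own pawn.
Legal moves for White: none.
Not in check and no legal moves → stalemate.

stalemate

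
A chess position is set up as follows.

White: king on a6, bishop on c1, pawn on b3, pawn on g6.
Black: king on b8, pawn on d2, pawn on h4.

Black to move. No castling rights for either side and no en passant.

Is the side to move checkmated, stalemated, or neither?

neither

Black to move; black king on b8.
In check: no.
Legal moves for Black: Kc8, Ka8, Kc7, dxc1=Q, dxc1=R, dxc1=B, dxc1=N, h3, d1=Q, d1=R, d1=B, d1=N.
Black has 12 legal moves and is not in check → neither.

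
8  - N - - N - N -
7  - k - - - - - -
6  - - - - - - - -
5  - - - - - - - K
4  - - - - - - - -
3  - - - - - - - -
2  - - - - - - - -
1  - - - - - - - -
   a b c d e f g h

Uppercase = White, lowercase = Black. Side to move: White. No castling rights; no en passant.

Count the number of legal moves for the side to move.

White to move; king on h5.
In check: no.
Legal moves: Ne7, Nh6, Ngf6, Ng7, Nc7, Nef6, Nd6+, Nd7, Nc6, Na6, Kh6, Kg6, Kg5, Kh4, Kg4.
Count: 15.

15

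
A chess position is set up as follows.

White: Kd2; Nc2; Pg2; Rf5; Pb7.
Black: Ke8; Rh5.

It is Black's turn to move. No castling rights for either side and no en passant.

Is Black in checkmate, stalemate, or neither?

Black to move; black king on e8.
In check: no.
Legal moves for Black: Kd8, Ke7, Kd7, Rh8, Rh7, Rh6, Rg5, Rxf5, Rh4, Rh3, Rh2, Rh1.
Black has 12 legal moves and is not in check → neither.

neither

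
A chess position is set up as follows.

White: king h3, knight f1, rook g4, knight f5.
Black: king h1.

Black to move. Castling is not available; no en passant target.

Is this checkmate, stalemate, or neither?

Black to move; black king on h1.
In check: no.
King squares — g1: attacked by Rg4; g2: attacked by Kh3; h2: attacked by Nf1.
Legal moves for Black: none.
Not in check and no legal moves → stalemate.

stalemate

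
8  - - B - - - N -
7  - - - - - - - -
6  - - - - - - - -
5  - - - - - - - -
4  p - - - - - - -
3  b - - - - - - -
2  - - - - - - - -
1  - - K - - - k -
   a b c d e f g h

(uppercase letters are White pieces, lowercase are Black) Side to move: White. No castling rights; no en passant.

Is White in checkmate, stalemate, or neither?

White to move; white king on c1.
In check: yes, from the black bishop on a3.
King squares — b1: available; d1: available; b2: attacked by Ba3; c2: available; d2: available.
Legal moves for White: Kd2, Kc2, Kd1, Kb1.
White is in check but has 4 legal moves → neither.

neither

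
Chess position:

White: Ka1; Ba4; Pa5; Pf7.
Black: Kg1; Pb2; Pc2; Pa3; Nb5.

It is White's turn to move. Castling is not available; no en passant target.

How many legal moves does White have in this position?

1

White to move; king on a1.
In check: yes, from the black pawn on b2.
Legal moves: Ka2.
Count: 1.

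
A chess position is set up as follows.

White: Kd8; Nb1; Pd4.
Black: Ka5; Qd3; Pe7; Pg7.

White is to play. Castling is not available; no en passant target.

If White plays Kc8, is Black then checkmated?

After Kc8: black king on a5; in check: no.
Black is not in check, so this cannot be checkmate.

no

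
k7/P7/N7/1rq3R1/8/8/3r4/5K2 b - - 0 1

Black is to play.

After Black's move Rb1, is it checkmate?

After Rb1: white king on f1; in check: yes, from the black rook on b1.
King squares — e1: attacked by Rb1; g1: attacked by Rb1; e2: attacked by Rd2; f2: attacked by Rd2; g2: attacked by Rd2.
White has no legal moves → checkmate.

yes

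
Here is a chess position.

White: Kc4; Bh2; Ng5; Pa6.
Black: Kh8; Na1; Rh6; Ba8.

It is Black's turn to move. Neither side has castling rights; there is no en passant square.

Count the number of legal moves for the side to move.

Black to move; king on h8.
In check: no.
Legal moves: Kg8, Kg7, Bb7, Bc6, Bd5+, Be4, Bf3, Bg2, Bh1, Rh7, Rg6, Rf6, Re6, Rd6, Rc6+, Rb6, Rxa6, Rh5, Rh4+, Rh3, Rxh2, Nb3, Nc2.
Count: 23.

23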